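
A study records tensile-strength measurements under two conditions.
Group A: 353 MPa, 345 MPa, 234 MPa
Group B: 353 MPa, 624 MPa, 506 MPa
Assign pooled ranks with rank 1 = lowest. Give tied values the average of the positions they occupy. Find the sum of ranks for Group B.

Sorted (ascending): 234, 345, 353, 353, 506, 624
The 2 values of 353 occupy positions 3–4 → average rank (3+4)/2 = 3.5.
Group B values → pooled ranks: 353→3.5, 624→6, 506→5
Rank sum = 3.5 + 6 + 5 = 14.5

14.5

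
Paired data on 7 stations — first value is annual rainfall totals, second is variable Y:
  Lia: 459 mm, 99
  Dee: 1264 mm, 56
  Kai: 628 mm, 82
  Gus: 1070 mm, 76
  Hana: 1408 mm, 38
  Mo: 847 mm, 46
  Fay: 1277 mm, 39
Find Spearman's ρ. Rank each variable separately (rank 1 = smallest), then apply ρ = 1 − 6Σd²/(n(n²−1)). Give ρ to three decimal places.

Ranks of variable 1: 1, 5, 2, 4, 7, 3, 6
Ranks of variable 2: 7, 4, 6, 5, 1, 3, 2
d = r₁ − r₂: -6, 1, -4, -1, 6, 0, 4
d²: 36, 1, 16, 1, 36, 0, 16; Σd² = 106
ρ = 1 − 6·106/(7·48) = 1 − 636/336 = -0.893

-0.893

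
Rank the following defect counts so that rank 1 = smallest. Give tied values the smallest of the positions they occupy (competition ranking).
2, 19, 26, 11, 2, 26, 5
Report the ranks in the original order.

Sorted (ascending): 2, 2, 5, 11, 19, 26, 26
The 2 values of 2 occupy positions 1–2 → each gets rank 1.
The 2 values of 26 occupy positions 6–7 → each gets rank 6.

1, 5, 6, 4, 1, 6, 3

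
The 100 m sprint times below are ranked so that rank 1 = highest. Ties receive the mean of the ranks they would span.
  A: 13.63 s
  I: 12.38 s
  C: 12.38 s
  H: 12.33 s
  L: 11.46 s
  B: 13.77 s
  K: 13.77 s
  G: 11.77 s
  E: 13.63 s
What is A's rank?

3.5

Sorted (descending): 13.77, 13.77, 13.63, 13.63, 12.38, 12.38, 12.33, 11.77, 11.46
The 2 values of 13.77 occupy positions 1–2 → average rank (1+2)/2 = 1.5.
The 2 values of 13.63 occupy positions 3–4 → average rank (3+4)/2 = 3.5.
The 2 values of 12.38 occupy positions 5–6 → average rank (5+6)/2 = 5.5.
A has value 13.63 s → rank 3.5.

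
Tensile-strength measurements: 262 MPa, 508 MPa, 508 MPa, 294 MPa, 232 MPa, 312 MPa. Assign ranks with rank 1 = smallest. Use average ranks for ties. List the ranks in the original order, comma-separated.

Sorted (ascending): 232, 262, 294, 312, 508, 508
The 2 values of 508 occupy positions 5–6 → average rank (5+6)/2 = 5.5.

2, 5.5, 5.5, 3, 1, 4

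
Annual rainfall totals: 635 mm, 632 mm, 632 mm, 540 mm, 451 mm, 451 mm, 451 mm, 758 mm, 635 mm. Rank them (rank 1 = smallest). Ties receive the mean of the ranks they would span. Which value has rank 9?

758

Sorted (ascending): 451, 451, 451, 540, 632, 632, 635, 635, 758
The 3 values of 451 occupy positions 1–3 → average rank 2.
The 2 values of 632 occupy positions 5–6 → average rank (5+6)/2 = 5.5.
The 2 values of 635 occupy positions 7–8 → average rank (7+8)/2 = 7.5.
Rank 9 → value 758.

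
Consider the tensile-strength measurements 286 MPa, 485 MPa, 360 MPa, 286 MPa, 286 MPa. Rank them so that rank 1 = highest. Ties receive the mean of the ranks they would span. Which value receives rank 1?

485

Sorted (descending): 485, 360, 286, 286, 286
The 3 values of 286 occupy positions 3–5 → average rank 4.
Rank 1 → value 485.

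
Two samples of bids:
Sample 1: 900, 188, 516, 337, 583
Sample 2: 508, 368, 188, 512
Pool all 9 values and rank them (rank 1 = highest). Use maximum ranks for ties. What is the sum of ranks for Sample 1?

Sorted (descending): 900, 583, 516, 512, 508, 368, 337, 188, 188
The 2 values of 188 occupy positions 8–9 → each gets rank 9.
Sample 1 values → pooled ranks: 900→1, 188→9, 516→3, 337→7, 583→2
Rank sum = 1 + 9 + 3 + 7 + 2 = 22

22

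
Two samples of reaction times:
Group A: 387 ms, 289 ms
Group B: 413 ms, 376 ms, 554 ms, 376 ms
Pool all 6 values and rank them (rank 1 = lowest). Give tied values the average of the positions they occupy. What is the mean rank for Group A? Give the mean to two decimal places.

Sorted (ascending): 289, 376, 376, 387, 413, 554
The 2 values of 376 occupy positions 2–3 → average rank (2+3)/2 = 2.5.
Group A values → pooled ranks: 387→4, 289→1
Mean rank = (4 + 1) / 2 = 2.50

2.50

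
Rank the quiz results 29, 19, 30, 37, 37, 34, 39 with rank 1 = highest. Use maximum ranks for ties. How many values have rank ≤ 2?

Sorted (descending): 39, 37, 37, 34, 30, 29, 19
The 2 values of 37 occupy positions 2–3 → each gets rank 3.
Ranks ≤ 2: {1} → 1 value.

1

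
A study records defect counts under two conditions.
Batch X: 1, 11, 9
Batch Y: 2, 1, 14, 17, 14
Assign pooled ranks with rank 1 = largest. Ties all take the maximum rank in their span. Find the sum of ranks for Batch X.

17

Sorted (descending): 17, 14, 14, 11, 9, 2, 1, 1
The 2 values of 14 occupy positions 2–3 → each gets rank 3.
The 2 values of 1 occupy positions 7–8 → each gets rank 8.
Batch X values → pooled ranks: 1→8, 11→4, 9→5
Rank sum = 8 + 4 + 5 = 17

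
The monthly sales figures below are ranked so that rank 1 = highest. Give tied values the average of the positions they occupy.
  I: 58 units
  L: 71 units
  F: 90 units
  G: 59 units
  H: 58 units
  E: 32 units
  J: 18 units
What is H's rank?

4.5

Sorted (descending): 90, 71, 59, 58, 58, 32, 18
The 2 values of 58 occupy positions 4–5 → average rank (4+5)/2 = 4.5.
H has value 58 units → rank 4.5.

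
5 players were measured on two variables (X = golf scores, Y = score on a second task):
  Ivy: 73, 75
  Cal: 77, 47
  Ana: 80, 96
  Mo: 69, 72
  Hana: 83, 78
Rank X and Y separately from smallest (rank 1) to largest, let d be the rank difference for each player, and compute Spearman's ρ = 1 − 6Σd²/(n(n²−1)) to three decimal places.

Ranks of variable 1: 2, 3, 4, 1, 5
Ranks of variable 2: 3, 1, 5, 2, 4
d = r₁ − r₂: -1, 2, -1, -1, 1
d²: 1, 4, 1, 1, 1; Σd² = 8
ρ = 1 − 6·8/(5·24) = 1 − 48/120 = 0.600

0.600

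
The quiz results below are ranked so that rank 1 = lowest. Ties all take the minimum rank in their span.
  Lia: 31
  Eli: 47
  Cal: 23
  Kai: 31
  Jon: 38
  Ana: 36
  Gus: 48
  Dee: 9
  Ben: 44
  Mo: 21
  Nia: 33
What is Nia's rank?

6

Sorted (ascending): 9, 21, 23, 31, 31, 33, 36, 38, 44, 47, 48
The 2 values of 31 occupy positions 4–5 → each gets rank 4.
Nia has value 33 → rank 6.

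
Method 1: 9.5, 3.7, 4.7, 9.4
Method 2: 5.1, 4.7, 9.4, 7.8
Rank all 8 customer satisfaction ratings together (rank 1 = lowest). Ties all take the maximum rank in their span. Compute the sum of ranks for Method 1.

Sorted (ascending): 3.7, 4.7, 4.7, 5.1, 7.8, 9.4, 9.4, 9.5
The 2 values of 4.7 occupy positions 2–3 → each gets rank 3.
The 2 values of 9.4 occupy positions 6–7 → each gets rank 7.
Method 1 values → pooled ranks: 9.5→8, 3.7→1, 4.7→3, 9.4→7
Rank sum = 8 + 1 + 3 + 7 = 19

19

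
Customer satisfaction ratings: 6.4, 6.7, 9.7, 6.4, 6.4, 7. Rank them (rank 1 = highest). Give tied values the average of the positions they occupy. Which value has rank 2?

Sorted (descending): 9.7, 7, 6.7, 6.4, 6.4, 6.4
The 3 values of 6.4 occupy positions 4–6 → average rank 5.
Rank 2 → value 7.

7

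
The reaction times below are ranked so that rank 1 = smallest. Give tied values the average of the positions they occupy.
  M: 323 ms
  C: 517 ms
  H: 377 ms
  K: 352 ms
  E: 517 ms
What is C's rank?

Sorted (ascending): 323, 352, 377, 517, 517
The 2 values of 517 occupy positions 4–5 → average rank (4+5)/2 = 4.5.
C has value 517 ms → rank 4.5.

4.5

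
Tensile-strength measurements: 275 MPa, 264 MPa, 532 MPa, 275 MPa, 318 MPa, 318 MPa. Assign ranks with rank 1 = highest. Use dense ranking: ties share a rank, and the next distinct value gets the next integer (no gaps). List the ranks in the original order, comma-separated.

Sorted (descending): 532, 318, 318, 275, 275, 264
The 2 values of 318 share dense rank 2.
The 2 values of 275 share dense rank 3.
Remaining distinct values take the next consecutive integers.

3, 4, 1, 3, 2, 2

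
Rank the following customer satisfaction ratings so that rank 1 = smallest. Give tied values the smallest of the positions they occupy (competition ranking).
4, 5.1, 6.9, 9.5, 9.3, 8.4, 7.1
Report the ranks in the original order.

1, 2, 3, 7, 6, 5, 4

Sorted (ascending): 4, 5.1, 6.9, 7.1, 8.4, 9.3, 9.5
No ties — each value takes its position as its rank.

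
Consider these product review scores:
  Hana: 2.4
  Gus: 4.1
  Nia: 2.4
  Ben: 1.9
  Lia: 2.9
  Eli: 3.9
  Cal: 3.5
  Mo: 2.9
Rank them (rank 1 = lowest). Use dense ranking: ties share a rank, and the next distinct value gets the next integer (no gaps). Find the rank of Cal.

Sorted (ascending): 1.9, 2.4, 2.4, 2.9, 2.9, 3.5, 3.9, 4.1
The 2 values of 2.4 share dense rank 2.
The 2 values of 2.9 share dense rank 3.
Remaining distinct values take the next consecutive integers.
Cal has value 3.5 → rank 4.

4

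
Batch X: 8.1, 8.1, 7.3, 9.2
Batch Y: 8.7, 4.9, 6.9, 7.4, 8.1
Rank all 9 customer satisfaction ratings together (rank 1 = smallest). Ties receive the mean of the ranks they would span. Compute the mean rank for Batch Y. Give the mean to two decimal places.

Sorted (ascending): 4.9, 6.9, 7.3, 7.4, 8.1, 8.1, 8.1, 8.7, 9.2
The 3 values of 8.1 occupy positions 5–7 → average rank 6.
Batch Y values → pooled ranks: 8.7→8, 4.9→1, 6.9→2, 7.4→4, 8.1→6
Mean rank = (8 + 1 + 2 + 4 + 6) / 5 = 4.20

4.20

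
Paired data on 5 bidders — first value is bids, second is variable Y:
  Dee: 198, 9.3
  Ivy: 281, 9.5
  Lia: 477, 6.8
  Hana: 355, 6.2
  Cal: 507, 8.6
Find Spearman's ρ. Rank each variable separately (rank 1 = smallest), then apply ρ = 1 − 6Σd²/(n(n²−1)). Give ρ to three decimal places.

-0.500

Ranks of variable 1: 1, 2, 4, 3, 5
Ranks of variable 2: 4, 5, 2, 1, 3
d = r₁ − r₂: -3, -3, 2, 2, 2
d²: 9, 9, 4, 4, 4; Σd² = 30
ρ = 1 − 6·30/(5·24) = 1 − 180/120 = -0.500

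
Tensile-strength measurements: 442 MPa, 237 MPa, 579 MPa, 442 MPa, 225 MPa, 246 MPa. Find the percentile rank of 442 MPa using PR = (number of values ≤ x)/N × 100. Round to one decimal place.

N = 6.
Strictly below 442: 3. Equal to 442: 2.
PR = 5/6 × 100 = 83.3

83.3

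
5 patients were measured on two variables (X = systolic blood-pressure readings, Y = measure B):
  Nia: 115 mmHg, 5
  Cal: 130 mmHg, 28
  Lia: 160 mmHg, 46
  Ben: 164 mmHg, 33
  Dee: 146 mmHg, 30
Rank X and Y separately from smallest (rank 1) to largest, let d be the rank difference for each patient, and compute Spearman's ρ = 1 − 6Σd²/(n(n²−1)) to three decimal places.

0.900

Ranks of variable 1: 1, 2, 4, 5, 3
Ranks of variable 2: 1, 2, 5, 4, 3
d = r₁ − r₂: 0, 0, -1, 1, 0
d²: 0, 0, 1, 1, 0; Σd² = 2
ρ = 1 − 6·2/(5·24) = 1 − 12/120 = 0.900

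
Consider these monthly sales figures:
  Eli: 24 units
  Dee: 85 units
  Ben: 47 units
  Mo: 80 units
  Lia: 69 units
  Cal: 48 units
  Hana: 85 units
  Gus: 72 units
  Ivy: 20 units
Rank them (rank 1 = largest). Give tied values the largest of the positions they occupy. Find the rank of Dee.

2

Sorted (descending): 85, 85, 80, 72, 69, 48, 47, 24, 20
The 2 values of 85 occupy positions 1–2 → each gets rank 2.
Dee has value 85 units → rank 2.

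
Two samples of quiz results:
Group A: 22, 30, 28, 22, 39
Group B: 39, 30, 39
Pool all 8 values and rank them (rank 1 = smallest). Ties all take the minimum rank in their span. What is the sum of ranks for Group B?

16

Sorted (ascending): 22, 22, 28, 30, 30, 39, 39, 39
The 2 values of 22 occupy positions 1–2 → each gets rank 1.
The 2 values of 30 occupy positions 4–5 → each gets rank 4.
The 3 values of 39 occupy positions 6–8 → each gets rank 6.
Group B values → pooled ranks: 39→6, 30→4, 39→6
Rank sum = 6 + 4 + 6 = 16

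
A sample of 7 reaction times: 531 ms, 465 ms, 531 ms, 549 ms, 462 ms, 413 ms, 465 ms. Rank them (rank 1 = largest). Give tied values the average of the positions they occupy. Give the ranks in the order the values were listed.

Sorted (descending): 549, 531, 531, 465, 465, 462, 413
The 2 values of 531 occupy positions 2–3 → average rank (2+3)/2 = 2.5.
The 2 values of 465 occupy positions 4–5 → average rank (4+5)/2 = 4.5.

2.5, 4.5, 2.5, 1, 6, 7, 4.5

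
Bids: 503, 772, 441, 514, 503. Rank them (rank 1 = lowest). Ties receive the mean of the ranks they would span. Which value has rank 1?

Sorted (ascending): 441, 503, 503, 514, 772
The 2 values of 503 occupy positions 2–3 → average rank (2+3)/2 = 2.5.
Rank 1 → value 441.

441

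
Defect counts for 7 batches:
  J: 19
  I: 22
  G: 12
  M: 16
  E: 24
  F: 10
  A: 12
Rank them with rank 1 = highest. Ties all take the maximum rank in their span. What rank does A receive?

6

Sorted (descending): 24, 22, 19, 16, 12, 12, 10
The 2 values of 12 occupy positions 5–6 → each gets rank 6.
A has value 12 → rank 6.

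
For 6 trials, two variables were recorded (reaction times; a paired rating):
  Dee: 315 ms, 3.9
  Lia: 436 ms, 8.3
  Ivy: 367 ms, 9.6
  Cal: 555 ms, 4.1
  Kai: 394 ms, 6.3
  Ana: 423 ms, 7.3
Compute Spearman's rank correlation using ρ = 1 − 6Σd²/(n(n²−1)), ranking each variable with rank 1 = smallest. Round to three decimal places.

Ranks of variable 1: 1, 5, 2, 6, 3, 4
Ranks of variable 2: 1, 5, 6, 2, 3, 4
d = r₁ − r₂: 0, 0, -4, 4, 0, 0
d²: 0, 0, 16, 16, 0, 0; Σd² = 32
ρ = 1 − 6·32/(6·35) = 1 − 192/210 = 0.086

0.086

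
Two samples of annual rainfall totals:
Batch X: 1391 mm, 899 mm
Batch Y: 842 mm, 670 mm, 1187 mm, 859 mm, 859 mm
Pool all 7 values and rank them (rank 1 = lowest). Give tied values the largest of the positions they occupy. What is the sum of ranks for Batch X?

Sorted (ascending): 670, 842, 859, 859, 899, 1187, 1391
The 2 values of 859 occupy positions 3–4 → each gets rank 4.
Batch X values → pooled ranks: 1391→7, 899→5
Rank sum = 7 + 5 = 12

12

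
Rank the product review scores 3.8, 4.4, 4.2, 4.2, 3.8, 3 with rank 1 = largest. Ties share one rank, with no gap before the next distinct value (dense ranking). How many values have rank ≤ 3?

Sorted (descending): 4.4, 4.2, 4.2, 3.8, 3.8, 3
The 2 values of 4.2 share dense rank 2.
The 2 values of 3.8 share dense rank 3.
Remaining distinct values take the next consecutive integers.
Ranks ≤ 3: {1, 2, 2, 3, 3} → 5 values.

5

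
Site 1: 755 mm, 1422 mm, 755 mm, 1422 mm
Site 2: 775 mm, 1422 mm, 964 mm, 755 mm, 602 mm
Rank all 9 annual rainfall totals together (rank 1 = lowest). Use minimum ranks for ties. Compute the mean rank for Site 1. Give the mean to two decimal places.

Sorted (ascending): 602, 755, 755, 755, 775, 964, 1422, 1422, 1422
The 3 values of 755 occupy positions 2–4 → each gets rank 2.
The 3 values of 1422 occupy positions 7–9 → each gets rank 7.
Site 1 values → pooled ranks: 755→2, 1422→7, 755→2, 1422→7
Mean rank = (2 + 7 + 2 + 7) / 4 = 4.50

4.50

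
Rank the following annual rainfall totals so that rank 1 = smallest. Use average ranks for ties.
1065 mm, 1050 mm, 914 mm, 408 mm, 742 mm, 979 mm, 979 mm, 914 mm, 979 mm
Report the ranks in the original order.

Sorted (ascending): 408, 742, 914, 914, 979, 979, 979, 1050, 1065
The 2 values of 914 occupy positions 3–4 → average rank (3+4)/2 = 3.5.
The 3 values of 979 occupy positions 5–7 → average rank 6.

9, 8, 3.5, 1, 2, 6, 6, 3.5, 6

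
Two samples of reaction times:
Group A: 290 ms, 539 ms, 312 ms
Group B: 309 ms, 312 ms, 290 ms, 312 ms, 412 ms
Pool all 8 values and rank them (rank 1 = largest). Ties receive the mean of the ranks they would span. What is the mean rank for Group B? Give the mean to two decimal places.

4.70

Sorted (descending): 539, 412, 312, 312, 312, 309, 290, 290
The 3 values of 312 occupy positions 3–5 → average rank 4.
The 2 values of 290 occupy positions 7–8 → average rank (7+8)/2 = 7.5.
Group B values → pooled ranks: 309→6, 312→4, 290→7.5, 312→4, 412→2
Mean rank = (6 + 4 + 7.5 + 4 + 2) / 5 = 4.70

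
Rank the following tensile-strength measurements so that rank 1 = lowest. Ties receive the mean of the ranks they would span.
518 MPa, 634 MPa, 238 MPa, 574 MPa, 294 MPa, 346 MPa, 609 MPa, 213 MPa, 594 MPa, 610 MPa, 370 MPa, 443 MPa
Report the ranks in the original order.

Sorted (ascending): 213, 238, 294, 346, 370, 443, 518, 574, 594, 609, 610, 634
No ties — each value takes its position as its rank.

7, 12, 2, 8, 3, 4, 10, 1, 9, 11, 5, 6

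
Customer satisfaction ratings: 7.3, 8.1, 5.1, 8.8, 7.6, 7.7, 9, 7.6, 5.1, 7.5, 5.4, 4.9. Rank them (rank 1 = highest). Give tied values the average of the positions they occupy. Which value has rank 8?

Sorted (descending): 9, 8.8, 8.1, 7.7, 7.6, 7.6, 7.5, 7.3, 5.4, 5.1, 5.1, 4.9
The 2 values of 7.6 occupy positions 5–6 → average rank (5+6)/2 = 5.5.
The 2 values of 5.1 occupy positions 10–11 → average rank (10+11)/2 = 10.5.
Rank 8 → value 7.3.

7.3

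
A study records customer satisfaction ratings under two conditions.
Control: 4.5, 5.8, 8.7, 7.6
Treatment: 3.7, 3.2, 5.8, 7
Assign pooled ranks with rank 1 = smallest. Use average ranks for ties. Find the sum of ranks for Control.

Sorted (ascending): 3.2, 3.7, 4.5, 5.8, 5.8, 7, 7.6, 8.7
The 2 values of 5.8 occupy positions 4–5 → average rank (4+5)/2 = 4.5.
Control values → pooled ranks: 4.5→3, 5.8→4.5, 8.7→8, 7.6→7
Rank sum = 3 + 4.5 + 8 + 7 = 22.5

22.5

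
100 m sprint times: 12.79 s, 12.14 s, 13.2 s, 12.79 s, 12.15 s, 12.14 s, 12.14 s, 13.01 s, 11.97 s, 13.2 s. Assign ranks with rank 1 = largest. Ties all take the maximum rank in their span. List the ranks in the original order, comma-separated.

Sorted (descending): 13.2, 13.2, 13.01, 12.79, 12.79, 12.15, 12.14, 12.14, 12.14, 11.97
The 2 values of 13.2 occupy positions 1–2 → each gets rank 2.
The 2 values of 12.79 occupy positions 4–5 → each gets rank 5.
The 3 values of 12.14 occupy positions 7–9 → each gets rank 9.

5, 9, 2, 5, 6, 9, 9, 3, 10, 2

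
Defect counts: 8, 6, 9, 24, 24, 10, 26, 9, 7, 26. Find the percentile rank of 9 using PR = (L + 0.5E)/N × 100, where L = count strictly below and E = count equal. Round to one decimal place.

40.0

N = 10.
Strictly below 9: 3. Equal to 9: 2.
PR = (3 + 0.5·2)/10 × 100 = 40.0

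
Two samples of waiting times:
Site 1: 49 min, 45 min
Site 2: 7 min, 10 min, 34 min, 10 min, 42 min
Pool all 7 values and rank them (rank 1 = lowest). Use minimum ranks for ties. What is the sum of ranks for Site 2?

Sorted (ascending): 7, 10, 10, 34, 42, 45, 49
The 2 values of 10 occupy positions 2–3 → each gets rank 2.
Site 2 values → pooled ranks: 7→1, 10→2, 34→4, 10→2, 42→5
Rank sum = 1 + 2 + 4 + 2 + 5 = 14

14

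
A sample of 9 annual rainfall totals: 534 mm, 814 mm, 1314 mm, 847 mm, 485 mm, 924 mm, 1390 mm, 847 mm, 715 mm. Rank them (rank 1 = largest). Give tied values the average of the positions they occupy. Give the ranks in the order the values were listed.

8, 6, 2, 4.5, 9, 3, 1, 4.5, 7

Sorted (descending): 1390, 1314, 924, 847, 847, 814, 715, 534, 485
The 2 values of 847 occupy positions 4–5 → average rank (4+5)/2 = 4.5.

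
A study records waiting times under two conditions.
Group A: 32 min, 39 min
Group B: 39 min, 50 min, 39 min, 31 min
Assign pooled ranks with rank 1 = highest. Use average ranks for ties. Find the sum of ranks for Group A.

8

Sorted (descending): 50, 39, 39, 39, 32, 31
The 3 values of 39 occupy positions 2–4 → average rank 3.
Group A values → pooled ranks: 32→5, 39→3
Rank sum = 5 + 3 = 8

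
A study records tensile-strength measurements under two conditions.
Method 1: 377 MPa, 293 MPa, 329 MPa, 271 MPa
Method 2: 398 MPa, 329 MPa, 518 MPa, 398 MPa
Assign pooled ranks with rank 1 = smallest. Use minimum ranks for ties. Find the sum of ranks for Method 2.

Sorted (ascending): 271, 293, 329, 329, 377, 398, 398, 518
The 2 values of 329 occupy positions 3–4 → each gets rank 3.
The 2 values of 398 occupy positions 6–7 → each gets rank 6.
Method 2 values → pooled ranks: 398→6, 329→3, 518→8, 398→6
Rank sum = 6 + 3 + 8 + 6 = 23

23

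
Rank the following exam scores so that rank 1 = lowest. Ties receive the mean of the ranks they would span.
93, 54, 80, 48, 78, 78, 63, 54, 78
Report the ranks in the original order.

Sorted (ascending): 48, 54, 54, 63, 78, 78, 78, 80, 93
The 2 values of 54 occupy positions 2–3 → average rank (2+3)/2 = 2.5.
The 3 values of 78 occupy positions 5–7 → average rank 6.

9, 2.5, 8, 1, 6, 6, 4, 2.5, 6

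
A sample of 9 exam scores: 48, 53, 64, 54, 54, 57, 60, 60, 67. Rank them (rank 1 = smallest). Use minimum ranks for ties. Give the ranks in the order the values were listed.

1, 2, 8, 3, 3, 5, 6, 6, 9

Sorted (ascending): 48, 53, 54, 54, 57, 60, 60, 64, 67
The 2 values of 54 occupy positions 3–4 → each gets rank 3.
The 2 values of 60 occupy positions 6–7 → each gets rank 6.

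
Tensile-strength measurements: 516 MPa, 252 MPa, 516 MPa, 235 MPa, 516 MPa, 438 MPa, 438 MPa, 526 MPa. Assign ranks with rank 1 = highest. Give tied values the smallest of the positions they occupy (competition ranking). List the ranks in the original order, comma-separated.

2, 7, 2, 8, 2, 5, 5, 1

Sorted (descending): 526, 516, 516, 516, 438, 438, 252, 235
The 3 values of 516 occupy positions 2–4 → each gets rank 2.
The 2 values of 438 occupy positions 5–6 → each gets rank 5.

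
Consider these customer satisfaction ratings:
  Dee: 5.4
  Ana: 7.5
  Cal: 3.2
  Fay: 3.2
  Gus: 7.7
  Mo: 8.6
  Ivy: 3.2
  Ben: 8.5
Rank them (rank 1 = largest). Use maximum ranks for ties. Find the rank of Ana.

4

Sorted (descending): 8.6, 8.5, 7.7, 7.5, 5.4, 3.2, 3.2, 3.2
The 3 values of 3.2 occupy positions 6–8 → each gets rank 8.
Ana has value 7.5 → rank 4.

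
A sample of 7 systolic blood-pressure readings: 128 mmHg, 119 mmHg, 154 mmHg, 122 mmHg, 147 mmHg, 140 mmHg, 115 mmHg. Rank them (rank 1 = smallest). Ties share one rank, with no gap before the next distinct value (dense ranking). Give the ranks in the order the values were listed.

Sorted (ascending): 115, 119, 122, 128, 140, 147, 154
No ties — each value takes its position as its rank.

4, 2, 7, 3, 6, 5, 1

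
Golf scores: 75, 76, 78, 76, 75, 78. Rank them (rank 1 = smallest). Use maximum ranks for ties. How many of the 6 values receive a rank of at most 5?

Sorted (ascending): 75, 75, 76, 76, 78, 78
The 2 values of 75 occupy positions 1–2 → each gets rank 2.
The 2 values of 76 occupy positions 3–4 → each gets rank 4.
The 2 values of 78 occupy positions 5–6 → each gets rank 6.
Ranks ≤ 5: {2, 2, 4, 4} → 4 values.

4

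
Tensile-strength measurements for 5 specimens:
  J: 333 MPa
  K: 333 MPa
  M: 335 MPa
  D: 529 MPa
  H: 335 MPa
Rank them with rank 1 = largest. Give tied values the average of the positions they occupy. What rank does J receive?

Sorted (descending): 529, 335, 335, 333, 333
The 2 values of 335 occupy positions 2–3 → average rank (2+3)/2 = 2.5.
The 2 values of 333 occupy positions 4–5 → average rank (4+5)/2 = 4.5.
J has value 333 MPa → rank 4.5.

4.5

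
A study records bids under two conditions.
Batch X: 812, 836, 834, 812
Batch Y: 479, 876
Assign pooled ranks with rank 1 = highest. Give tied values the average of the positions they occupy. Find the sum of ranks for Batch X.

Sorted (descending): 876, 836, 834, 812, 812, 479
The 2 values of 812 occupy positions 4–5 → average rank (4+5)/2 = 4.5.
Batch X values → pooled ranks: 812→4.5, 836→2, 834→3, 812→4.5
Rank sum = 4.5 + 2 + 3 + 4.5 = 14

14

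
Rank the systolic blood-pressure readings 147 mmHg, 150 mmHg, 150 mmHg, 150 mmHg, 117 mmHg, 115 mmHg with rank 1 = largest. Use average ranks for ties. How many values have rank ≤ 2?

Sorted (descending): 150, 150, 150, 147, 117, 115
The 3 values of 150 occupy positions 1–3 → average rank 2.
Ranks ≤ 2: {2, 2, 2} → 3 values.

3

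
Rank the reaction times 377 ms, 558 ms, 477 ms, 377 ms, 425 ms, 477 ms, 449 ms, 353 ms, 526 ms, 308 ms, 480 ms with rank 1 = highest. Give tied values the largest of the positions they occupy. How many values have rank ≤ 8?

7

Sorted (descending): 558, 526, 480, 477, 477, 449, 425, 377, 377, 353, 308
The 2 values of 477 occupy positions 4–5 → each gets rank 5.
The 2 values of 377 occupy positions 8–9 → each gets rank 9.
Ranks ≤ 8: {1, 2, 3, 5, 5, 6, 7} → 7 values.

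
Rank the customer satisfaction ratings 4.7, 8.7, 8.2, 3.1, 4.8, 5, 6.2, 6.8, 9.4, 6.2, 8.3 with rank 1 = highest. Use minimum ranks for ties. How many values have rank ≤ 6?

Sorted (descending): 9.4, 8.7, 8.3, 8.2, 6.8, 6.2, 6.2, 5, 4.8, 4.7, 3.1
The 2 values of 6.2 occupy positions 6–7 → each gets rank 6.
Ranks ≤ 6: {1, 2, 3, 4, 5, 6, 6} → 7 values.

7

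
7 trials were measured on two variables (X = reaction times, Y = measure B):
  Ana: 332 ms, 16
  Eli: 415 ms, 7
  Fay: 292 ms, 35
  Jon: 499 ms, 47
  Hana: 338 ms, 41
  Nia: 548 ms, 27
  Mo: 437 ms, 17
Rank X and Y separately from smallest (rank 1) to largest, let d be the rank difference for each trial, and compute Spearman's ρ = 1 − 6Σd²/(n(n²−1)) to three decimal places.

0.143

Ranks of variable 1: 2, 4, 1, 6, 3, 7, 5
Ranks of variable 2: 2, 1, 5, 7, 6, 4, 3
d = r₁ − r₂: 0, 3, -4, -1, -3, 3, 2
d²: 0, 9, 16, 1, 9, 9, 4; Σd² = 48
ρ = 1 − 6·48/(7·48) = 1 − 288/336 = 0.143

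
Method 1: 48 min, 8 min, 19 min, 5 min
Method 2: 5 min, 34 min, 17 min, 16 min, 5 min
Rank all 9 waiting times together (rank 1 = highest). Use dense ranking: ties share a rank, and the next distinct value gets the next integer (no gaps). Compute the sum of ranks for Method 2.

25

Sorted (descending): 48, 34, 19, 17, 16, 8, 5, 5, 5
The 3 values of 5 share dense rank 7.
Remaining distinct values take the next consecutive integers.
Method 2 values → pooled ranks: 5→7, 34→2, 17→4, 16→5, 5→7
Rank sum = 7 + 2 + 4 + 5 + 7 = 25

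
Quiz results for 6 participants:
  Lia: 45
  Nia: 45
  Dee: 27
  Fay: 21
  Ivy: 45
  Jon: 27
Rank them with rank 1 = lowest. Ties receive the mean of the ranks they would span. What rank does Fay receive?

1

Sorted (ascending): 21, 27, 27, 45, 45, 45
The 2 values of 27 occupy positions 2–3 → average rank (2+3)/2 = 2.5.
The 3 values of 45 occupy positions 4–6 → average rank 5.
Fay has value 21 → rank 1.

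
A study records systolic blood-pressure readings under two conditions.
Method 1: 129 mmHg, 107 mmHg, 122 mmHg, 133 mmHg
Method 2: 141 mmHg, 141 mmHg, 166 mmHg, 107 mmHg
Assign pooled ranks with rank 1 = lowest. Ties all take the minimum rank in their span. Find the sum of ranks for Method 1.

13

Sorted (ascending): 107, 107, 122, 129, 133, 141, 141, 166
The 2 values of 107 occupy positions 1–2 → each gets rank 1.
The 2 values of 141 occupy positions 6–7 → each gets rank 6.
Method 1 values → pooled ranks: 129→4, 107→1, 122→3, 133→5
Rank sum = 4 + 1 + 3 + 5 = 13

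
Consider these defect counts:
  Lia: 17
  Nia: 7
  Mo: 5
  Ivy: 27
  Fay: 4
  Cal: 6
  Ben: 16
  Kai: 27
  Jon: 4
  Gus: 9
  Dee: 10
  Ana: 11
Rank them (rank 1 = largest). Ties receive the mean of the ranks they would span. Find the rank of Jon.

Sorted (descending): 27, 27, 17, 16, 11, 10, 9, 7, 6, 5, 4, 4
The 2 values of 27 occupy positions 1–2 → average rank (1+2)/2 = 1.5.
The 2 values of 4 occupy positions 11–12 → average rank (11+12)/2 = 11.5.
Jon has value 4 → rank 11.5.

11.5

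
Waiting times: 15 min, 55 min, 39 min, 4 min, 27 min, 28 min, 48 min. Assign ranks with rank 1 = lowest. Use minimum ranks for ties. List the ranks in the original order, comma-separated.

Sorted (ascending): 4, 15, 27, 28, 39, 48, 55
No ties — each value takes its position as its rank.

2, 7, 5, 1, 3, 4, 6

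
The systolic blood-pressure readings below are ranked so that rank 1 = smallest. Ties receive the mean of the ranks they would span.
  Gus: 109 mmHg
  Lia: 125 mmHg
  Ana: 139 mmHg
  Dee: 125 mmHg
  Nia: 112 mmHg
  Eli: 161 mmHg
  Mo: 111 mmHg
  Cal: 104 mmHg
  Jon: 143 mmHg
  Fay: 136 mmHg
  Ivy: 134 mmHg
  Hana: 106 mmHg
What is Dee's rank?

Sorted (ascending): 104, 106, 109, 111, 112, 125, 125, 134, 136, 139, 143, 161
The 2 values of 125 occupy positions 6–7 → average rank (6+7)/2 = 6.5.
Dee has value 125 mmHg → rank 6.5.

6.5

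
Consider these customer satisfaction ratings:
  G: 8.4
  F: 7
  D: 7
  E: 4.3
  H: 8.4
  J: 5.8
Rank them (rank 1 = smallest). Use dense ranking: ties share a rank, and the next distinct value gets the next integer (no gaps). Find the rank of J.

Sorted (ascending): 4.3, 5.8, 7, 7, 8.4, 8.4
The 2 values of 7 share dense rank 3.
The 2 values of 8.4 share dense rank 4.
Remaining distinct values take the next consecutive integers.
J has value 5.8 → rank 2.

2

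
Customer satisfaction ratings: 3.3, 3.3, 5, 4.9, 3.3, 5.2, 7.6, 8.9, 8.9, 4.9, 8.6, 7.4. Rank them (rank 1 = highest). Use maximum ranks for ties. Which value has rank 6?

Sorted (descending): 8.9, 8.9, 8.6, 7.6, 7.4, 5.2, 5, 4.9, 4.9, 3.3, 3.3, 3.3
The 2 values of 8.9 occupy positions 1–2 → each gets rank 2.
The 2 values of 4.9 occupy positions 8–9 → each gets rank 9.
The 3 values of 3.3 occupy positions 10–12 → each gets rank 12.
Rank 6 → value 5.2.

5.2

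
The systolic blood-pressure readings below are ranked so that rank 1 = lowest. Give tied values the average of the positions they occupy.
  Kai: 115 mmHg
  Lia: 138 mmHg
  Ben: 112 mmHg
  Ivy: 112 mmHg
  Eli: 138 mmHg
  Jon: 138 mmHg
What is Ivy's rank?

1.5

Sorted (ascending): 112, 112, 115, 138, 138, 138
The 2 values of 112 occupy positions 1–2 → average rank (1+2)/2 = 1.5.
The 3 values of 138 occupy positions 4–6 → average rank 5.
Ivy has value 112 mmHg → rank 1.5.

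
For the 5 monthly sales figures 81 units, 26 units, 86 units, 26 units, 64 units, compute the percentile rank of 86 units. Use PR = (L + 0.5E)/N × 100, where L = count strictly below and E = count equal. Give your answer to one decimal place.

90.0

N = 5.
Strictly below 86: 4. Equal to 86: 1.
PR = (4 + 0.5·1)/5 × 100 = 90.0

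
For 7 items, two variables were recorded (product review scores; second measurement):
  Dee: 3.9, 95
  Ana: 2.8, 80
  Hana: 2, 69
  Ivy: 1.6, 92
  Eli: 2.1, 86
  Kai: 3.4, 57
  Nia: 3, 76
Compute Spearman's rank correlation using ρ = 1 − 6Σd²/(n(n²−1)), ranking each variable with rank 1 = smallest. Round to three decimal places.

-0.036

Ranks of variable 1: 7, 4, 2, 1, 3, 6, 5
Ranks of variable 2: 7, 4, 2, 6, 5, 1, 3
d = r₁ − r₂: 0, 0, 0, -5, -2, 5, 2
d²: 0, 0, 0, 25, 4, 25, 4; Σd² = 58
ρ = 1 − 6·58/(7·48) = 1 − 348/336 = -0.036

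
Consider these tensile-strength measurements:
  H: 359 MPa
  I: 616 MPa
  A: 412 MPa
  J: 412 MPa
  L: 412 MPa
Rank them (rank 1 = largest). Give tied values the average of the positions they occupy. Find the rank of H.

Sorted (descending): 616, 412, 412, 412, 359
The 3 values of 412 occupy positions 2–4 → average rank 3.
H has value 359 MPa → rank 5.

5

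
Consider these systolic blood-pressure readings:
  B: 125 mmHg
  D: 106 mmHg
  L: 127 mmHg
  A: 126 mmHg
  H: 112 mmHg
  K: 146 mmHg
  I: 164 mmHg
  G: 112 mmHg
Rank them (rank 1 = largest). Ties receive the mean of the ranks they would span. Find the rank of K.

Sorted (descending): 164, 146, 127, 126, 125, 112, 112, 106
The 2 values of 112 occupy positions 6–7 → average rank (6+7)/2 = 6.5.
K has value 146 mmHg → rank 2.

2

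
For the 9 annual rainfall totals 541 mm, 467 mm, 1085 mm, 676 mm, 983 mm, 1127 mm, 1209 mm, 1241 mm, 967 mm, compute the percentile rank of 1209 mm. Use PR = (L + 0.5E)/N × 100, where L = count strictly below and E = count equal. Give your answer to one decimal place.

83.3

N = 9.
Strictly below 1209: 7. Equal to 1209: 1.
PR = (7 + 0.5·1)/9 × 100 = 83.3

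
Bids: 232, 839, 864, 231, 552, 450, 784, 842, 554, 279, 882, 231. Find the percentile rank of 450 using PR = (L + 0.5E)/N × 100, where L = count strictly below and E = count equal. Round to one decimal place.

37.5

N = 12.
Strictly below 450: 4. Equal to 450: 1.
PR = (4 + 0.5·1)/12 × 100 = 37.5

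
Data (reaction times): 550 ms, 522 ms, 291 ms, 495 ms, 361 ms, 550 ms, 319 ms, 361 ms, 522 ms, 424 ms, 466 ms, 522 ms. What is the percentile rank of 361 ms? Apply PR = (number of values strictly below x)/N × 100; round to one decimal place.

N = 12.
Strictly below 361: 2. Equal to 361: 2.
PR = 2/12 × 100 = 16.7

16.7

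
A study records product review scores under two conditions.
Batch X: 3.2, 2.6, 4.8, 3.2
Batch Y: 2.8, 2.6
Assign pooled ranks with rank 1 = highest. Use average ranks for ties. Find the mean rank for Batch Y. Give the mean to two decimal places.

4.75

Sorted (descending): 4.8, 3.2, 3.2, 2.8, 2.6, 2.6
The 2 values of 3.2 occupy positions 2–3 → average rank (2+3)/2 = 2.5.
The 2 values of 2.6 occupy positions 5–6 → average rank (5+6)/2 = 5.5.
Batch Y values → pooled ranks: 2.8→4, 2.6→5.5
Mean rank = (4 + 5.5) / 2 = 4.75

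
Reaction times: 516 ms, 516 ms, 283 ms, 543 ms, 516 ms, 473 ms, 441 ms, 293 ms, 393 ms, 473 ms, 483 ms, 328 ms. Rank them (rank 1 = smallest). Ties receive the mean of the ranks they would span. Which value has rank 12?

543

Sorted (ascending): 283, 293, 328, 393, 441, 473, 473, 483, 516, 516, 516, 543
The 2 values of 473 occupy positions 6–7 → average rank (6+7)/2 = 6.5.
The 3 values of 516 occupy positions 9–11 → average rank 10.
Rank 12 → value 543.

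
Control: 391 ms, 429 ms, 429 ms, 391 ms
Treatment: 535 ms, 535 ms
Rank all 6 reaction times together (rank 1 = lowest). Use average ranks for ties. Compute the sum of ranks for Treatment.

Sorted (ascending): 391, 391, 429, 429, 535, 535
The 2 values of 391 occupy positions 1–2 → average rank (1+2)/2 = 1.5.
The 2 values of 429 occupy positions 3–4 → average rank (3+4)/2 = 3.5.
The 2 values of 535 occupy positions 5–6 → average rank (5+6)/2 = 5.5.
Treatment values → pooled ranks: 535→5.5, 535→5.5
Rank sum = 5.5 + 5.5 = 11

11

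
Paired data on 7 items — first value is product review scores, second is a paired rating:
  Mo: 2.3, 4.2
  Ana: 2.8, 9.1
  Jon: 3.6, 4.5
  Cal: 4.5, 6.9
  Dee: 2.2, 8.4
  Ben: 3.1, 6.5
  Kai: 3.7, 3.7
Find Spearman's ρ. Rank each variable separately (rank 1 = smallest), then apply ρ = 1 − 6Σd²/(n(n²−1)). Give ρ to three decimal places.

Ranks of variable 1: 2, 3, 5, 7, 1, 4, 6
Ranks of variable 2: 2, 7, 3, 5, 6, 4, 1
d = r₁ − r₂: 0, -4, 2, 2, -5, 0, 5
d²: 0, 16, 4, 4, 25, 0, 25; Σd² = 74
ρ = 1 − 6·74/(7·48) = 1 − 444/336 = -0.321

-0.321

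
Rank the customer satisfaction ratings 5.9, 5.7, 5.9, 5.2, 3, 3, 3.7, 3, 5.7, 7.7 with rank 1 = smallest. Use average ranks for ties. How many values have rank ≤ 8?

Sorted (ascending): 3, 3, 3, 3.7, 5.2, 5.7, 5.7, 5.9, 5.9, 7.7
The 3 values of 3 occupy positions 1–3 → average rank 2.
The 2 values of 5.7 occupy positions 6–7 → average rank (6+7)/2 = 6.5.
The 2 values of 5.9 occupy positions 8–9 → average rank (8+9)/2 = 8.5.
Ranks ≤ 8: {2, 2, 2, 4, 5, 6.5, 6.5} → 7 values.

7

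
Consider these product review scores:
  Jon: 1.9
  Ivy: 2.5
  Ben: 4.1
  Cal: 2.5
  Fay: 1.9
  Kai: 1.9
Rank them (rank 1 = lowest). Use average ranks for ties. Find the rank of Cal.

4.5

Sorted (ascending): 1.9, 1.9, 1.9, 2.5, 2.5, 4.1
The 3 values of 1.9 occupy positions 1–3 → average rank 2.
The 2 values of 2.5 occupy positions 4–5 → average rank (4+5)/2 = 4.5.
Cal has value 2.5 → rank 4.5.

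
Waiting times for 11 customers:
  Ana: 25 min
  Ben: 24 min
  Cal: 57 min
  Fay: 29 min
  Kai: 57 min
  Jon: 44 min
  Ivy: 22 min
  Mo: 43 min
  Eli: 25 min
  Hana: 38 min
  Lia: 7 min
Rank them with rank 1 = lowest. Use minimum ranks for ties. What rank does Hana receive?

Sorted (ascending): 7, 22, 24, 25, 25, 29, 38, 43, 44, 57, 57
The 2 values of 25 occupy positions 4–5 → each gets rank 4.
The 2 values of 57 occupy positions 10–11 → each gets rank 10.
Hana has value 38 min → rank 7.

7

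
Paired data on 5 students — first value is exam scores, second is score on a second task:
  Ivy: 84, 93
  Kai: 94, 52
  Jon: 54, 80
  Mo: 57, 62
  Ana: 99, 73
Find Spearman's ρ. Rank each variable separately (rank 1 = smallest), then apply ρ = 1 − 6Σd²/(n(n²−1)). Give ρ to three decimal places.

-0.300

Ranks of variable 1: 3, 4, 1, 2, 5
Ranks of variable 2: 5, 1, 4, 2, 3
d = r₁ − r₂: -2, 3, -3, 0, 2
d²: 4, 9, 9, 0, 4; Σd² = 26
ρ = 1 − 6·26/(5·24) = 1 − 156/120 = -0.300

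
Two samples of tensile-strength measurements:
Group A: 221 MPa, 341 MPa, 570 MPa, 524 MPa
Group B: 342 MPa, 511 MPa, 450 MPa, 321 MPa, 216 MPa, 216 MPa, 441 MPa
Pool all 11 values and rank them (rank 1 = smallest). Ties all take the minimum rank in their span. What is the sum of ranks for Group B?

36

Sorted (ascending): 216, 216, 221, 321, 341, 342, 441, 450, 511, 524, 570
The 2 values of 216 occupy positions 1–2 → each gets rank 1.
Group B values → pooled ranks: 342→6, 511→9, 450→8, 321→4, 216→1, 216→1, 441→7
Rank sum = 6 + 9 + 8 + 4 + 1 + 1 + 7 = 36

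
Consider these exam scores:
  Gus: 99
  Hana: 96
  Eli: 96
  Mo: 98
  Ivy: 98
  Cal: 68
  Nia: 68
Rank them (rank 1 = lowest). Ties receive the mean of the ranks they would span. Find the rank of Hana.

3.5

Sorted (ascending): 68, 68, 96, 96, 98, 98, 99
The 2 values of 68 occupy positions 1–2 → average rank (1+2)/2 = 1.5.
The 2 values of 96 occupy positions 3–4 → average rank (3+4)/2 = 3.5.
The 2 values of 98 occupy positions 5–6 → average rank (5+6)/2 = 5.5.
Hana has value 96 → rank 3.5.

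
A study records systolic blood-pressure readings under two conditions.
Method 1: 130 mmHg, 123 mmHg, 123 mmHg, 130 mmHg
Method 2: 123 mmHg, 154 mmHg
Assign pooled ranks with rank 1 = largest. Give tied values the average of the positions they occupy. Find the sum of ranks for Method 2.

6

Sorted (descending): 154, 130, 130, 123, 123, 123
The 2 values of 130 occupy positions 2–3 → average rank (2+3)/2 = 2.5.
The 3 values of 123 occupy positions 4–6 → average rank 5.
Method 2 values → pooled ranks: 123→5, 154→1
Rank sum = 5 + 1 = 6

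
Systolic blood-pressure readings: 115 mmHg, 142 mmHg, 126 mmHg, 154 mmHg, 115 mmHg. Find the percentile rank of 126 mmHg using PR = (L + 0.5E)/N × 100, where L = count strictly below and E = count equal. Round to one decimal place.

50.0

N = 5.
Strictly below 126: 2. Equal to 126: 1.
PR = (2 + 0.5·1)/5 × 100 = 50.0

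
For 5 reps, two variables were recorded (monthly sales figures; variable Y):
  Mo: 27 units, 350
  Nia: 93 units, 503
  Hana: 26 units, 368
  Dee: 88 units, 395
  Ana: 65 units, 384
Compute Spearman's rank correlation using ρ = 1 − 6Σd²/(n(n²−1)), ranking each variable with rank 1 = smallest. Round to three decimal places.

0.900

Ranks of variable 1: 2, 5, 1, 4, 3
Ranks of variable 2: 1, 5, 2, 4, 3
d = r₁ − r₂: 1, 0, -1, 0, 0
d²: 1, 0, 1, 0, 0; Σd² = 2
ρ = 1 − 6·2/(5·24) = 1 − 12/120 = 0.900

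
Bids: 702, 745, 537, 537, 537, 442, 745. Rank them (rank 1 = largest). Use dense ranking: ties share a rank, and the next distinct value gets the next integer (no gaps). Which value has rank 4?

Sorted (descending): 745, 745, 702, 537, 537, 537, 442
The 2 values of 745 share dense rank 1.
The 3 values of 537 share dense rank 3.
Remaining distinct values take the next consecutive integers.
Rank 4 → value 442.

442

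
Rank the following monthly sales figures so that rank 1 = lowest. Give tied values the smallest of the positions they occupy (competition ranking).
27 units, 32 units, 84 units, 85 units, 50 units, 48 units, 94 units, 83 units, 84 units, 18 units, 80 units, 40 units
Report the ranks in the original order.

Sorted (ascending): 18, 27, 32, 40, 48, 50, 80, 83, 84, 84, 85, 94
The 2 values of 84 occupy positions 9–10 → each gets rank 9.

2, 3, 9, 11, 6, 5, 12, 8, 9, 1, 7, 4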